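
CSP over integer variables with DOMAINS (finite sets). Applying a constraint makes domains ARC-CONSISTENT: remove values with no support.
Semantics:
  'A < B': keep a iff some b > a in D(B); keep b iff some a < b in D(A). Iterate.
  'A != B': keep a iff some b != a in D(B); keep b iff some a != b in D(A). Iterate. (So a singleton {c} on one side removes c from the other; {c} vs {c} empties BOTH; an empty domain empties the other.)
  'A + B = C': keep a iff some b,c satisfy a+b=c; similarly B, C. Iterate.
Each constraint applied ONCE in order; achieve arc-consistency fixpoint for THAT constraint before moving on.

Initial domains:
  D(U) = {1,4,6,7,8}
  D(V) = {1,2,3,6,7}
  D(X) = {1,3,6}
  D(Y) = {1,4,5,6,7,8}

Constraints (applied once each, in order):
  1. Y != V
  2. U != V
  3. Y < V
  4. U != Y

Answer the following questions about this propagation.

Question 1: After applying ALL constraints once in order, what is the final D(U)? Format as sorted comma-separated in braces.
Answer: {1,4,6,7,8}

Derivation:
Constraint 1 (Y != V) on D(Y)={1,4,5,6,7,8} D(V)={1,2,3,6,7}: no change
Constraint 2 (U != V) on D(U)={1,4,6,7,8} D(V)={1,2,3,6,7}: no change
Constraint 3 (Y < V) on D(Y)={1,4,5,6,7,8} D(V)={1,2,3,6,7}: Y {1,4,5,6,7,8}->{1,4,5,6}; V {1,2,3,6,7}->{2,3,6,7}
Constraint 4 (U != Y) on D(U)={1,4,6,7,8} D(Y)={1,4,5,6}: no change
So after all 4 constraints: D(U) = {1,4,6,7,8}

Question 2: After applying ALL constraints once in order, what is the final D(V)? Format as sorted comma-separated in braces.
Answer: {2,3,6,7}

Derivation:
Constraint 1 (Y != V) on D(Y)={1,4,5,6,7,8} D(V)={1,2,3,6,7}: no change
Constraint 2 (U != V) on D(U)={1,4,6,7,8} D(V)={1,2,3,6,7}: no change
Constraint 3 (Y < V) on D(Y)={1,4,5,6,7,8} D(V)={1,2,3,6,7}: Y {1,4,5,6,7,8}->{1,4,5,6}; V {1,2,3,6,7}->{2,3,6,7}
Constraint 4 (U != Y) on D(U)={1,4,6,7,8} D(Y)={1,4,5,6}: no change
So after all 4 constraints: D(V) = {2,3,6,7}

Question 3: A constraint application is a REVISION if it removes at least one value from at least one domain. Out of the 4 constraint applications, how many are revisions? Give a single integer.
Answer: 1

Derivation:
Constraint 1 (Y != V) on D(Y)={1,4,5,6,7,8} D(V)={1,2,3,6,7}: no change => not a revision
Constraint 2 (U != V) on D(U)={1,4,6,7,8} D(V)={1,2,3,6,7}: no change => not a revision
Constraint 3 (Y < V) on D(Y)={1,4,5,6,7,8} D(V)={1,2,3,6,7}: Y {1,4,5,6,7,8}->{1,4,5,6}; V {1,2,3,6,7}->{2,3,6,7} => REVISION
Constraint 4 (U != Y) on D(U)={1,4,6,7,8} D(Y)={1,4,5,6}: no change => not a revision
Total revisions = 1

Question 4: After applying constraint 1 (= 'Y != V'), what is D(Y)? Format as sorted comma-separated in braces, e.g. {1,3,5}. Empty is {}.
Constraint 1 (Y != V) on D(Y)={1,4,5,6,7,8} D(V)={1,2,3,6,7}: no change
So after constraint 1: D(Y) = {1,4,5,6,7,8}

Answer: {1,4,5,6,7,8}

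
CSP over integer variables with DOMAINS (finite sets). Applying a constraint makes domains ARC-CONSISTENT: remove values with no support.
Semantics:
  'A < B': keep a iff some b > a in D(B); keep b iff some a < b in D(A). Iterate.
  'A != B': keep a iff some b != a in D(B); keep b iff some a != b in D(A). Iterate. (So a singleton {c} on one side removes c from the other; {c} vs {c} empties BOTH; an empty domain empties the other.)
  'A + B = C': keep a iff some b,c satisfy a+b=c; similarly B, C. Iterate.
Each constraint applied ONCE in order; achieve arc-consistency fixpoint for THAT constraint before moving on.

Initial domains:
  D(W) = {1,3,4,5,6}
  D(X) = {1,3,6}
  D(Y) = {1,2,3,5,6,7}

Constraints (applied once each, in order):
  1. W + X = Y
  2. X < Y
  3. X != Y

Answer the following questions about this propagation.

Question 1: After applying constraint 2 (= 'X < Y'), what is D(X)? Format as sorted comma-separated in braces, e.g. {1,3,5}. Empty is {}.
Answer: {1,3,6}

Derivation:
Constraint 1 (W + X = Y) on D(W)={1,3,4,5,6} D(X)={1,3,6} D(Y)={1,2,3,5,6,7}: Y {1,2,3,5,6,7}->{2,5,6,7}
Constraint 2 (X < Y) on D(X)={1,3,6} D(Y)={2,5,6,7}: no change
So after constraint 2: D(X) = {1,3,6}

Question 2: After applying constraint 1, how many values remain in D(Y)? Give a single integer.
Answer: 4

Derivation:
Constraint 1 (W + X = Y) on D(W)={1,3,4,5,6} D(X)={1,3,6} D(Y)={1,2,3,5,6,7}: Y {1,2,3,5,6,7}->{2,5,6,7}
So after constraint 1: D(Y)={2,5,6,7}, size = 4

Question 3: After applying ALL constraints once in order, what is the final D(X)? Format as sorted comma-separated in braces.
Answer: {1,3,6}

Derivation:
Constraint 1 (W + X = Y) on D(W)={1,3,4,5,6} D(X)={1,3,6} D(Y)={1,2,3,5,6,7}: Y {1,2,3,5,6,7}->{2,5,6,7}
Constraint 2 (X < Y) on D(X)={1,3,6} D(Y)={2,5,6,7}: no change
Constraint 3 (X != Y) on D(X)={1,3,6} D(Y)={2,5,6,7}: no change
So after all 3 constraints: D(X) = {1,3,6}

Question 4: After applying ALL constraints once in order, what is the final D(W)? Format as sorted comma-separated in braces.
Answer: {1,3,4,5,6}

Derivation:
Constraint 1 (W + X = Y) on D(W)={1,3,4,5,6} D(X)={1,3,6} D(Y)={1,2,3,5,6,7}: Y {1,2,3,5,6,7}->{2,5,6,7}
Constraint 2 (X < Y) on D(X)={1,3,6} D(Y)={2,5,6,7}: no change
Constraint 3 (X != Y) on D(X)={1,3,6} D(Y)={2,5,6,7}: no change
So after all 3 constraints: D(W) = {1,3,4,5,6}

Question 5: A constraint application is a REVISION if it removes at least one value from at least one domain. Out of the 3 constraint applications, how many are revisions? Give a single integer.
Constraint 1 (W + X = Y) on D(W)={1,3,4,5,6} D(X)={1,3,6} D(Y)={1,2,3,5,6,7}: Y {1,2,3,5,6,7}->{2,5,6,7} => REVISION
Constraint 2 (X < Y) on D(X)={1,3,6} D(Y)={2,5,6,7}: no change => not a revision
Constraint 3 (X != Y) on D(X)={1,3,6} D(Y)={2,5,6,7}: no change => not a revision
Total revisions = 1

Answer: 1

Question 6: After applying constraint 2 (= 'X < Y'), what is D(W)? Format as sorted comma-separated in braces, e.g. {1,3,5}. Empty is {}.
Constraint 1 (W + X = Y) on D(W)={1,3,4,5,6} D(X)={1,3,6} D(Y)={1,2,3,5,6,7}: Y {1,2,3,5,6,7}->{2,5,6,7}
Constraint 2 (X < Y) on D(X)={1,3,6} D(Y)={2,5,6,7}: no change
So after constraint 2: D(W) = {1,3,4,5,6}

Answer: {1,3,4,5,6}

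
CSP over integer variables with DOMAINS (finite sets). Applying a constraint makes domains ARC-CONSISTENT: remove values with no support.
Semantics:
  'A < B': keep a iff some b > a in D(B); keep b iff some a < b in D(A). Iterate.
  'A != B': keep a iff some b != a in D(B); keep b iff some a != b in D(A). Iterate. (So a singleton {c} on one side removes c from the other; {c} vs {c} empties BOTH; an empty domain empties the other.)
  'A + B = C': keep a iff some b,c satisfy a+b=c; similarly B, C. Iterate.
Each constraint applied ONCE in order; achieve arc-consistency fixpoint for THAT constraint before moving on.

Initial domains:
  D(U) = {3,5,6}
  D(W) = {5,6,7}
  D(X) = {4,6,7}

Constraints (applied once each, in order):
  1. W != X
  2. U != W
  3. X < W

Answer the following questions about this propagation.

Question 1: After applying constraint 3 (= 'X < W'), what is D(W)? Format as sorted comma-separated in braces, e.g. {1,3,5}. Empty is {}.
Constraint 1 (W != X) on D(W)={5,6,7} D(X)={4,6,7}: no change
Constraint 2 (U != W) on D(U)={3,5,6} D(W)={5,6,7}: no change
Constraint 3 (X < W) on D(X)={4,6,7} D(W)={5,6,7}: X {4,6,7}->{4,6}
So after constraint 3: D(W) = {5,6,7}

Answer: {5,6,7}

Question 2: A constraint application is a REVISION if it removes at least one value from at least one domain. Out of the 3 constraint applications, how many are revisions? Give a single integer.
Answer: 1

Derivation:
Constraint 1 (W != X) on D(W)={5,6,7} D(X)={4,6,7}: no change => not a revision
Constraint 2 (U != W) on D(U)={3,5,6} D(W)={5,6,7}: no change => not a revision
Constraint 3 (X < W) on D(X)={4,6,7} D(W)={5,6,7}: X {4,6,7}->{4,6} => REVISION
Total revisions = 1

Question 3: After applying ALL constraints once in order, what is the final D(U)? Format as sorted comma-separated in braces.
Answer: {3,5,6}

Derivation:
Constraint 1 (W != X) on D(W)={5,6,7} D(X)={4,6,7}: no change
Constraint 2 (U != W) on D(U)={3,5,6} D(W)={5,6,7}: no change
Constraint 3 (X < W) on D(X)={4,6,7} D(W)={5,6,7}: X {4,6,7}->{4,6}
So after all 3 constraints: D(U) = {3,5,6}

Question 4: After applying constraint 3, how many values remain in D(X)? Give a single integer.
Constraint 1 (W != X) on D(W)={5,6,7} D(X)={4,6,7}: no change
Constraint 2 (U != W) on D(U)={3,5,6} D(W)={5,6,7}: no change
Constraint 3 (X < W) on D(X)={4,6,7} D(W)={5,6,7}: X {4,6,7}->{4,6}
So after constraint 3: D(X)={4,6}, size = 2

Answer: 2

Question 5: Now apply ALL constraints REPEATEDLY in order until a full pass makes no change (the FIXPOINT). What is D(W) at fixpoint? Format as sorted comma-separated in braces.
pass 0 (initial): D(W)={5,6,7}
pass 1: X {4,6,7}->{4,6}
pass 2: no change
Fixpoint after 2 passes: D(W) = {5,6,7}

Answer: {5,6,7}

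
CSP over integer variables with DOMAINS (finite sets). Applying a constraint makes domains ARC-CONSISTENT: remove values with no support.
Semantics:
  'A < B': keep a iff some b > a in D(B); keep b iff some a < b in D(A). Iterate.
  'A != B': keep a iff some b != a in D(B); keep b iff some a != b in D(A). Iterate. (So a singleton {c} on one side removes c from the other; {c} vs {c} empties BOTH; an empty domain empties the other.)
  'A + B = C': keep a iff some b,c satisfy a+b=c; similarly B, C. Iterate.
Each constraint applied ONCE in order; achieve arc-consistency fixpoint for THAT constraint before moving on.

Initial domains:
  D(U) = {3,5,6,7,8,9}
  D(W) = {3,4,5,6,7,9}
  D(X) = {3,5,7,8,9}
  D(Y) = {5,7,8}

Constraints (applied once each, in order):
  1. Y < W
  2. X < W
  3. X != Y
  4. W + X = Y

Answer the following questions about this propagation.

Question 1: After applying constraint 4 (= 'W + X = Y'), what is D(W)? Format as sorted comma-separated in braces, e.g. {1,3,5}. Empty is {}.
Answer: {}

Derivation:
Constraint 1 (Y < W) on D(Y)={5,7,8} D(W)={3,4,5,6,7,9}: W {3,4,5,6,7,9}->{6,7,9}
Constraint 2 (X < W) on D(X)={3,5,7,8,9} D(W)={6,7,9}: X {3,5,7,8,9}->{3,5,7,8}
Constraint 3 (X != Y) on D(X)={3,5,7,8} D(Y)={5,7,8}: no change
Constraint 4 (W + X = Y) on D(W)={6,7,9} D(X)={3,5,7,8} D(Y)={5,7,8}: W {6,7,9}->{}; X {3,5,7,8}->{}; Y {5,7,8}->{}
So after constraint 4: D(W) = {}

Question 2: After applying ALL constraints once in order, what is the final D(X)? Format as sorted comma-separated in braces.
Answer: {}

Derivation:
Constraint 1 (Y < W) on D(Y)={5,7,8} D(W)={3,4,5,6,7,9}: W {3,4,5,6,7,9}->{6,7,9}
Constraint 2 (X < W) on D(X)={3,5,7,8,9} D(W)={6,7,9}: X {3,5,7,8,9}->{3,5,7,8}
Constraint 3 (X != Y) on D(X)={3,5,7,8} D(Y)={5,7,8}: no change
Constraint 4 (W + X = Y) on D(W)={6,7,9} D(X)={3,5,7,8} D(Y)={5,7,8}: W {6,7,9}->{}; X {3,5,7,8}->{}; Y {5,7,8}->{}
So after all 4 constraints: D(X) = {}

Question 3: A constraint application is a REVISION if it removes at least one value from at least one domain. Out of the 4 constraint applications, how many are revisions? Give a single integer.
Constraint 1 (Y < W) on D(Y)={5,7,8} D(W)={3,4,5,6,7,9}: W {3,4,5,6,7,9}->{6,7,9} => REVISION
Constraint 2 (X < W) on D(X)={3,5,7,8,9} D(W)={6,7,9}: X {3,5,7,8,9}->{3,5,7,8} => REVISION
Constraint 3 (X != Y) on D(X)={3,5,7,8} D(Y)={5,7,8}: no change => not a revision
Constraint 4 (W + X = Y) on D(W)={6,7,9} D(X)={3,5,7,8} D(Y)={5,7,8}: W {6,7,9}->{}; X {3,5,7,8}->{}; Y {5,7,8}->{} => REVISION
Total revisions = 3

Answer: 3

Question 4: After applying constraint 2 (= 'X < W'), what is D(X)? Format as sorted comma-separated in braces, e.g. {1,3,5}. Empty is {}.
Constraint 1 (Y < W) on D(Y)={5,7,8} D(W)={3,4,5,6,7,9}: W {3,4,5,6,7,9}->{6,7,9}
Constraint 2 (X < W) on D(X)={3,5,7,8,9} D(W)={6,7,9}: X {3,5,7,8,9}->{3,5,7,8}
So after constraint 2: D(X) = {3,5,7,8}

Answer: {3,5,7,8}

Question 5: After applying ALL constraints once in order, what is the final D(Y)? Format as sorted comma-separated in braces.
Answer: {}

Derivation:
Constraint 1 (Y < W) on D(Y)={5,7,8} D(W)={3,4,5,6,7,9}: W {3,4,5,6,7,9}->{6,7,9}
Constraint 2 (X < W) on D(X)={3,5,7,8,9} D(W)={6,7,9}: X {3,5,7,8,9}->{3,5,7,8}
Constraint 3 (X != Y) on D(X)={3,5,7,8} D(Y)={5,7,8}: no change
Constraint 4 (W + X = Y) on D(W)={6,7,9} D(X)={3,5,7,8} D(Y)={5,7,8}: W {6,7,9}->{}; X {3,5,7,8}->{}; Y {5,7,8}->{}
So after all 4 constraints: D(Y) = {}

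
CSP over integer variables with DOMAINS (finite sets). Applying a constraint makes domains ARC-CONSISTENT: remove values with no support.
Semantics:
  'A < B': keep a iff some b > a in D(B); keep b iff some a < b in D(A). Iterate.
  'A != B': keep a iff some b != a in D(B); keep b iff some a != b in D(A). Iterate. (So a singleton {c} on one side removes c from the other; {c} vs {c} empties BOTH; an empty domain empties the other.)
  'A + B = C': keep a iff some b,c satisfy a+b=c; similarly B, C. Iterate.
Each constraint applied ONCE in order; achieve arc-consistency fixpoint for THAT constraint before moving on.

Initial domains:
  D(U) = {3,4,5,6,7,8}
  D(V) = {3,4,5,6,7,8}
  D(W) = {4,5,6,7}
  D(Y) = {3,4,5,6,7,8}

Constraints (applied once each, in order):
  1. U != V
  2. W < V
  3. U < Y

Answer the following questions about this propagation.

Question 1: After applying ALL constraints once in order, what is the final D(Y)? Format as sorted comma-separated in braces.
Constraint 1 (U != V) on D(U)={3,4,5,6,7,8} D(V)={3,4,5,6,7,8}: no change
Constraint 2 (W < V) on D(W)={4,5,6,7} D(V)={3,4,5,6,7,8}: V {3,4,5,6,7,8}->{5,6,7,8}
Constraint 3 (U < Y) on D(U)={3,4,5,6,7,8} D(Y)={3,4,5,6,7,8}: U {3,4,5,6,7,8}->{3,4,5,6,7}; Y {3,4,5,6,7,8}->{4,5,6,7,8}
So after all 3 constraints: D(Y) = {4,5,6,7,8}

Answer: {4,5,6,7,8}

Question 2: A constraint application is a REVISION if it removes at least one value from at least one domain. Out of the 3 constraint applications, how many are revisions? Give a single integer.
Constraint 1 (U != V) on D(U)={3,4,5,6,7,8} D(V)={3,4,5,6,7,8}: no change => not a revision
Constraint 2 (W < V) on D(W)={4,5,6,7} D(V)={3,4,5,6,7,8}: V {3,4,5,6,7,8}->{5,6,7,8} => REVISION
Constraint 3 (U < Y) on D(U)={3,4,5,6,7,8} D(Y)={3,4,5,6,7,8}: U {3,4,5,6,7,8}->{3,4,5,6,7}; Y {3,4,5,6,7,8}->{4,5,6,7,8} => REVISION
Total revisions = 2

Answer: 2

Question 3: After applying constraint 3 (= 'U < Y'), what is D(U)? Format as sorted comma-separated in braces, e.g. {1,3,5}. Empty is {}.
Answer: {3,4,5,6,7}

Derivation:
Constraint 1 (U != V) on D(U)={3,4,5,6,7,8} D(V)={3,4,5,6,7,8}: no change
Constraint 2 (W < V) on D(W)={4,5,6,7} D(V)={3,4,5,6,7,8}: V {3,4,5,6,7,8}->{5,6,7,8}
Constraint 3 (U < Y) on D(U)={3,4,5,6,7,8} D(Y)={3,4,5,6,7,8}: U {3,4,5,6,7,8}->{3,4,5,6,7}; Y {3,4,5,6,7,8}->{4,5,6,7,8}
So after constraint 3: D(U) = {3,4,5,6,7}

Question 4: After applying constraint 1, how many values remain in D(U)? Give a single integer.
Answer: 6

Derivation:
Constraint 1 (U != V) on D(U)={3,4,5,6,7,8} D(V)={3,4,5,6,7,8}: no change
So after constraint 1: D(U)={3,4,5,6,7,8}, size = 6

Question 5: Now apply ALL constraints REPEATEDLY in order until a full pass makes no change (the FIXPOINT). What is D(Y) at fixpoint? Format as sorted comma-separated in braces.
Answer: {4,5,6,7,8}

Derivation:
pass 0 (initial): D(Y)={3,4,5,6,7,8}
pass 1: U {3,4,5,6,7,8}->{3,4,5,6,7}; V {3,4,5,6,7,8}->{5,6,7,8}; Y {3,4,5,6,7,8}->{4,5,6,7,8}
pass 2: no change
Fixpoint after 2 passes: D(Y) = {4,5,6,7,8}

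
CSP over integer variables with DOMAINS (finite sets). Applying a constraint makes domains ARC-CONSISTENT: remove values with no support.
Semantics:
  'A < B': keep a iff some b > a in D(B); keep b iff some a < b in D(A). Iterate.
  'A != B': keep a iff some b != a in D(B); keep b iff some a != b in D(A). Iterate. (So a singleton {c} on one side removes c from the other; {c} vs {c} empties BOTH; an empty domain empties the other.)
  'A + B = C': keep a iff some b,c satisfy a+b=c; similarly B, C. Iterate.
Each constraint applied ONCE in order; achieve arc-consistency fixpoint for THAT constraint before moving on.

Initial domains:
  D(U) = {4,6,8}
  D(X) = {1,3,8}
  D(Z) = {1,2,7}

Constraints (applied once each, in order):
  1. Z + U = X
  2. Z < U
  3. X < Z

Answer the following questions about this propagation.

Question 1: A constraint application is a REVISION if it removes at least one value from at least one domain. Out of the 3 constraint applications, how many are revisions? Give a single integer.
Constraint 1 (Z + U = X) on D(Z)={1,2,7} D(U)={4,6,8} D(X)={1,3,8}: Z {1,2,7}->{2}; U {4,6,8}->{6}; X {1,3,8}->{8} => REVISION
Constraint 2 (Z < U) on D(Z)={2} D(U)={6}: no change => not a revision
Constraint 3 (X < Z) on D(X)={8} D(Z)={2}: X {8}->{}; Z {2}->{} => REVISION
Total revisions = 2

Answer: 2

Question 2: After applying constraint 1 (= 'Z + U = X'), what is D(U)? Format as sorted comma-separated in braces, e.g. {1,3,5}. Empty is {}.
Answer: {6}

Derivation:
Constraint 1 (Z + U = X) on D(Z)={1,2,7} D(U)={4,6,8} D(X)={1,3,8}: Z {1,2,7}->{2}; U {4,6,8}->{6}; X {1,3,8}->{8}
So after constraint 1: D(U) = {6}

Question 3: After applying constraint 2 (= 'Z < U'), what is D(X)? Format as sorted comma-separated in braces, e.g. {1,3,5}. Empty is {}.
Answer: {8}

Derivation:
Constraint 1 (Z + U = X) on D(Z)={1,2,7} D(U)={4,6,8} D(X)={1,3,8}: Z {1,2,7}->{2}; U {4,6,8}->{6}; X {1,3,8}->{8}
Constraint 2 (Z < U) on D(Z)={2} D(U)={6}: no change
So after constraint 2: D(X) = {8}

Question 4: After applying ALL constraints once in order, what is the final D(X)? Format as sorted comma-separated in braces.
Constraint 1 (Z + U = X) on D(Z)={1,2,7} D(U)={4,6,8} D(X)={1,3,8}: Z {1,2,7}->{2}; U {4,6,8}->{6}; X {1,3,8}->{8}
Constraint 2 (Z < U) on D(Z)={2} D(U)={6}: no change
Constraint 3 (X < Z) on D(X)={8} D(Z)={2}: X {8}->{}; Z {2}->{}
So after all 3 constraints: D(X) = {}

Answer: {}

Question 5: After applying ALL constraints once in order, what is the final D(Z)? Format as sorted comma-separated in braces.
Constraint 1 (Z + U = X) on D(Z)={1,2,7} D(U)={4,6,8} D(X)={1,3,8}: Z {1,2,7}->{2}; U {4,6,8}->{6}; X {1,3,8}->{8}
Constraint 2 (Z < U) on D(Z)={2} D(U)={6}: no change
Constraint 3 (X < Z) on D(X)={8} D(Z)={2}: X {8}->{}; Z {2}->{}
So after all 3 constraints: D(Z) = {}

Answer: {}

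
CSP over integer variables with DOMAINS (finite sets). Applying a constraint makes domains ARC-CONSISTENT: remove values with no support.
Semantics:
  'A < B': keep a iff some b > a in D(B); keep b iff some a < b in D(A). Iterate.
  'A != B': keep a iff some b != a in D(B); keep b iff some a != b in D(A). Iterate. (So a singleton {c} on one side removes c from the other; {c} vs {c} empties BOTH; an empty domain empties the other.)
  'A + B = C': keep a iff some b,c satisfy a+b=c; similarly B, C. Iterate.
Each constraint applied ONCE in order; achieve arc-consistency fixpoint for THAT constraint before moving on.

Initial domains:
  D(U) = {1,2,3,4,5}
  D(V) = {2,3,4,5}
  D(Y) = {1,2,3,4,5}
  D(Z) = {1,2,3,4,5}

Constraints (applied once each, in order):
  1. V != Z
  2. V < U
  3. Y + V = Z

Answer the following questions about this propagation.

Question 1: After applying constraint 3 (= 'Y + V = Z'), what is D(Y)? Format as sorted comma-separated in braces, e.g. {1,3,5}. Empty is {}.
Constraint 1 (V != Z) on D(V)={2,3,4,5} D(Z)={1,2,3,4,5}: no change
Constraint 2 (V < U) on D(V)={2,3,4,5} D(U)={1,2,3,4,5}: V {2,3,4,5}->{2,3,4}; U {1,2,3,4,5}->{3,4,5}
Constraint 3 (Y + V = Z) on D(Y)={1,2,3,4,5} D(V)={2,3,4} D(Z)={1,2,3,4,5}: Y {1,2,3,4,5}->{1,2,3}; Z {1,2,3,4,5}->{3,4,5}
So after constraint 3: D(Y) = {1,2,3}

Answer: {1,2,3}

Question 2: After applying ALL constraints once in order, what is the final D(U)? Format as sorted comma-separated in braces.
Answer: {3,4,5}

Derivation:
Constraint 1 (V != Z) on D(V)={2,3,4,5} D(Z)={1,2,3,4,5}: no change
Constraint 2 (V < U) on D(V)={2,3,4,5} D(U)={1,2,3,4,5}: V {2,3,4,5}->{2,3,4}; U {1,2,3,4,5}->{3,4,5}
Constraint 3 (Y + V = Z) on D(Y)={1,2,3,4,5} D(V)={2,3,4} D(Z)={1,2,3,4,5}: Y {1,2,3,4,5}->{1,2,3}; Z {1,2,3,4,5}->{3,4,5}
So after all 3 constraints: D(U) = {3,4,5}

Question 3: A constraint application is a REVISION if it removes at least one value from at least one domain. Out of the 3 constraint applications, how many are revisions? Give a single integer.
Answer: 2

Derivation:
Constraint 1 (V != Z) on D(V)={2,3,4,5} D(Z)={1,2,3,4,5}: no change => not a revision
Constraint 2 (V < U) on D(V)={2,3,4,5} D(U)={1,2,3,4,5}: V {2,3,4,5}->{2,3,4}; U {1,2,3,4,5}->{3,4,5} => REVISION
Constraint 3 (Y + V = Z) on D(Y)={1,2,3,4,5} D(V)={2,3,4} D(Z)={1,2,3,4,5}: Y {1,2,3,4,5}->{1,2,3}; Z {1,2,3,4,5}->{3,4,5} => REVISION
Total revisions = 2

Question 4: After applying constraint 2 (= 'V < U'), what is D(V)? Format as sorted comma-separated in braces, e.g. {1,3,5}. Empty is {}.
Answer: {2,3,4}

Derivation:
Constraint 1 (V != Z) on D(V)={2,3,4,5} D(Z)={1,2,3,4,5}: no change
Constraint 2 (V < U) on D(V)={2,3,4,5} D(U)={1,2,3,4,5}: V {2,3,4,5}->{2,3,4}; U {1,2,3,4,5}->{3,4,5}
So after constraint 2: D(V) = {2,3,4}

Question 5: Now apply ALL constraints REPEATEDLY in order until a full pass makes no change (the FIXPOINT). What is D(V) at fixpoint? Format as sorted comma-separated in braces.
pass 0 (initial): D(V)={2,3,4,5}
pass 1: U {1,2,3,4,5}->{3,4,5}; V {2,3,4,5}->{2,3,4}; Y {1,2,3,4,5}->{1,2,3}; Z {1,2,3,4,5}->{3,4,5}
pass 2: no change
Fixpoint after 2 passes: D(V) = {2,3,4}

Answer: {2,3,4}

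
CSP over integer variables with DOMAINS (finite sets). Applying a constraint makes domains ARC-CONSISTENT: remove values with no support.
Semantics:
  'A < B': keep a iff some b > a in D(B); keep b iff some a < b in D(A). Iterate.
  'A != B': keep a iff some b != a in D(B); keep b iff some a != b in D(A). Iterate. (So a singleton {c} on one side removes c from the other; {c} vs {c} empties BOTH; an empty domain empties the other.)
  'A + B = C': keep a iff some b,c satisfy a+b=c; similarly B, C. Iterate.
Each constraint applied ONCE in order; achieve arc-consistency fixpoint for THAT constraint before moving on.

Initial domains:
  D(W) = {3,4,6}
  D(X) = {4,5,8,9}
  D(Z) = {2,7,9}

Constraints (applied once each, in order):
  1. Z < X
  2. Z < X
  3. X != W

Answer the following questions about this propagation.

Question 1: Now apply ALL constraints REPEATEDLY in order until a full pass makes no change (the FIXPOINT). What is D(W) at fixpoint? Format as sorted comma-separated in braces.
pass 0 (initial): D(W)={3,4,6}
pass 1: Z {2,7,9}->{2,7}
pass 2: no change
Fixpoint after 2 passes: D(W) = {3,4,6}

Answer: {3,4,6}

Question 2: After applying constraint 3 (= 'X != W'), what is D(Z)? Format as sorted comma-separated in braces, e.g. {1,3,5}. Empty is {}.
Answer: {2,7}

Derivation:
Constraint 1 (Z < X) on D(Z)={2,7,9} D(X)={4,5,8,9}: Z {2,7,9}->{2,7}
Constraint 2 (Z < X) on D(Z)={2,7} D(X)={4,5,8,9}: no change
Constraint 3 (X != W) on D(X)={4,5,8,9} D(W)={3,4,6}: no change
So after constraint 3: D(Z) = {2,7}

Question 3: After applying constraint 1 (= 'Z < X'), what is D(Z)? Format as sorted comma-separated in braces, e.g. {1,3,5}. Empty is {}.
Answer: {2,7}

Derivation:
Constraint 1 (Z < X) on D(Z)={2,7,9} D(X)={4,5,8,9}: Z {2,7,9}->{2,7}
So after constraint 1: D(Z) = {2,7}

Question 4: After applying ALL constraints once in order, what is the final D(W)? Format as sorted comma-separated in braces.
Constraint 1 (Z < X) on D(Z)={2,7,9} D(X)={4,5,8,9}: Z {2,7,9}->{2,7}
Constraint 2 (Z < X) on D(Z)={2,7} D(X)={4,5,8,9}: no change
Constraint 3 (X != W) on D(X)={4,5,8,9} D(W)={3,4,6}: no change
So after all 3 constraints: D(W) = {3,4,6}

Answer: {3,4,6}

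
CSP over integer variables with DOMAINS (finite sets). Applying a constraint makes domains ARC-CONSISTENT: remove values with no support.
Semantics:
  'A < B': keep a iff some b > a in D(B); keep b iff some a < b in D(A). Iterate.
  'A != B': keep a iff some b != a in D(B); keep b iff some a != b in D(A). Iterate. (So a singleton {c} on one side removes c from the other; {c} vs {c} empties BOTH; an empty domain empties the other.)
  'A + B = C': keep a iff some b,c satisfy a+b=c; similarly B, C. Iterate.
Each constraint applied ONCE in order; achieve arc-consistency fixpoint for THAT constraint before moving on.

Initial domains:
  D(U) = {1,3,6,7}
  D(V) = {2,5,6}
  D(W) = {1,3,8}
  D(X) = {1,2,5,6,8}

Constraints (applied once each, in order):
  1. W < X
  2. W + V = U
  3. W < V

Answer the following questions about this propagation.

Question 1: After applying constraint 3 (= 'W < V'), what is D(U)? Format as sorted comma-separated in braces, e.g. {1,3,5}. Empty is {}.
Answer: {3,6,7}

Derivation:
Constraint 1 (W < X) on D(W)={1,3,8} D(X)={1,2,5,6,8}: W {1,3,8}->{1,3}; X {1,2,5,6,8}->{2,5,6,8}
Constraint 2 (W + V = U) on D(W)={1,3} D(V)={2,5,6} D(U)={1,3,6,7}: W {1,3}->{1}; U {1,3,6,7}->{3,6,7}
Constraint 3 (W < V) on D(W)={1} D(V)={2,5,6}: no change
So after constraint 3: D(U) = {3,6,7}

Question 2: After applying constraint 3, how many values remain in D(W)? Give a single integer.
Constraint 1 (W < X) on D(W)={1,3,8} D(X)={1,2,5,6,8}: W {1,3,8}->{1,3}; X {1,2,5,6,8}->{2,5,6,8}
Constraint 2 (W + V = U) on D(W)={1,3} D(V)={2,5,6} D(U)={1,3,6,7}: W {1,3}->{1}; U {1,3,6,7}->{3,6,7}
Constraint 3 (W < V) on D(W)={1} D(V)={2,5,6}: no change
So after constraint 3: D(W)={1}, size = 1

Answer: 1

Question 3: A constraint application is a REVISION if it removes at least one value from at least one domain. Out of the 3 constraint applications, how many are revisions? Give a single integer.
Constraint 1 (W < X) on D(W)={1,3,8} D(X)={1,2,5,6,8}: W {1,3,8}->{1,3}; X {1,2,5,6,8}->{2,5,6,8} => REVISION
Constraint 2 (W + V = U) on D(W)={1,3} D(V)={2,5,6} D(U)={1,3,6,7}: W {1,3}->{1}; U {1,3,6,7}->{3,6,7} => REVISION
Constraint 3 (W < V) on D(W)={1} D(V)={2,5,6}: no change => not a revision
Total revisions = 2

Answer: 2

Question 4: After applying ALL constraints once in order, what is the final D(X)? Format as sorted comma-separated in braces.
Constraint 1 (W < X) on D(W)={1,3,8} D(X)={1,2,5,6,8}: W {1,3,8}->{1,3}; X {1,2,5,6,8}->{2,5,6,8}
Constraint 2 (W + V = U) on D(W)={1,3} D(V)={2,5,6} D(U)={1,3,6,7}: W {1,3}->{1}; U {1,3,6,7}->{3,6,7}
Constraint 3 (W < V) on D(W)={1} D(V)={2,5,6}: no change
So after all 3 constraints: D(X) = {2,5,6,8}

Answer: {2,5,6,8}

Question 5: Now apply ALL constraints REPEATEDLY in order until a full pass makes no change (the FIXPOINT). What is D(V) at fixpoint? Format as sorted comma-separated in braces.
Answer: {2,5,6}

Derivation:
pass 0 (initial): D(V)={2,5,6}
pass 1: U {1,3,6,7}->{3,6,7}; W {1,3,8}->{1}; X {1,2,5,6,8}->{2,5,6,8}
pass 2: no change
Fixpoint after 2 passes: D(V) = {2,5,6}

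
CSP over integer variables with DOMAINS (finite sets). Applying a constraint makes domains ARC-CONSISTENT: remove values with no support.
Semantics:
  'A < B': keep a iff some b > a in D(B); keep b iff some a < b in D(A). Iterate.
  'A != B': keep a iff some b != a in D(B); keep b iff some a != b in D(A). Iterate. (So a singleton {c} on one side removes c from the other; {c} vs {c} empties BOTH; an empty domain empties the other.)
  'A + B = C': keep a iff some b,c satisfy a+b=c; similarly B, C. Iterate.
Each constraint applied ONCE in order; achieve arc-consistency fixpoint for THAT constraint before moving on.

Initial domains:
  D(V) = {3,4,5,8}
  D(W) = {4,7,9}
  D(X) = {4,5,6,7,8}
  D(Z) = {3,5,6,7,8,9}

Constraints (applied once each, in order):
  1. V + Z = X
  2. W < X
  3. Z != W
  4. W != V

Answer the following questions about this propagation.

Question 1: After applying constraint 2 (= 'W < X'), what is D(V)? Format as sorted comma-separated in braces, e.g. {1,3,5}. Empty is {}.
Answer: {3,4,5}

Derivation:
Constraint 1 (V + Z = X) on D(V)={3,4,5,8} D(Z)={3,5,6,7,8,9} D(X)={4,5,6,7,8}: V {3,4,5,8}->{3,4,5}; Z {3,5,6,7,8,9}->{3,5}; X {4,5,6,7,8}->{6,7,8}
Constraint 2 (W < X) on D(W)={4,7,9} D(X)={6,7,8}: W {4,7,9}->{4,7}
So after constraint 2: D(V) = {3,4,5}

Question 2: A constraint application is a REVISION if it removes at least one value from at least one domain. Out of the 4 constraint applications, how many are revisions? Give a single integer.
Constraint 1 (V + Z = X) on D(V)={3,4,5,8} D(Z)={3,5,6,7,8,9} D(X)={4,5,6,7,8}: V {3,4,5,8}->{3,4,5}; Z {3,5,6,7,8,9}->{3,5}; X {4,5,6,7,8}->{6,7,8} => REVISION
Constraint 2 (W < X) on D(W)={4,7,9} D(X)={6,7,8}: W {4,7,9}->{4,7} => REVISION
Constraint 3 (Z != W) on D(Z)={3,5} D(W)={4,7}: no change => not a revision
Constraint 4 (W != V) on D(W)={4,7} D(V)={3,4,5}: no change => not a revision
Total revisions = 2

Answer: 2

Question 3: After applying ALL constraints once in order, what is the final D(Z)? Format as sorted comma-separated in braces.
Constraint 1 (V + Z = X) on D(V)={3,4,5,8} D(Z)={3,5,6,7,8,9} D(X)={4,5,6,7,8}: V {3,4,5,8}->{3,4,5}; Z {3,5,6,7,8,9}->{3,5}; X {4,5,6,7,8}->{6,7,8}
Constraint 2 (W < X) on D(W)={4,7,9} D(X)={6,7,8}: W {4,7,9}->{4,7}
Constraint 3 (Z != W) on D(Z)={3,5} D(W)={4,7}: no change
Constraint 4 (W != V) on D(W)={4,7} D(V)={3,4,5}: no change
So after all 4 constraints: D(Z) = {3,5}

Answer: {3,5}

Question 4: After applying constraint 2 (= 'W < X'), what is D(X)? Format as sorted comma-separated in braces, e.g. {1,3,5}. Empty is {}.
Answer: {6,7,8}

Derivation:
Constraint 1 (V + Z = X) on D(V)={3,4,5,8} D(Z)={3,5,6,7,8,9} D(X)={4,5,6,7,8}: V {3,4,5,8}->{3,4,5}; Z {3,5,6,7,8,9}->{3,5}; X {4,5,6,7,8}->{6,7,8}
Constraint 2 (W < X) on D(W)={4,7,9} D(X)={6,7,8}: W {4,7,9}->{4,7}
So after constraint 2: D(X) = {6,7,8}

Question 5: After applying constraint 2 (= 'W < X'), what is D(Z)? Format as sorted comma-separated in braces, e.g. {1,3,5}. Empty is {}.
Answer: {3,5}

Derivation:
Constraint 1 (V + Z = X) on D(V)={3,4,5,8} D(Z)={3,5,6,7,8,9} D(X)={4,5,6,7,8}: V {3,4,5,8}->{3,4,5}; Z {3,5,6,7,8,9}->{3,5}; X {4,5,6,7,8}->{6,7,8}
Constraint 2 (W < X) on D(W)={4,7,9} D(X)={6,7,8}: W {4,7,9}->{4,7}
So after constraint 2: D(Z) = {3,5}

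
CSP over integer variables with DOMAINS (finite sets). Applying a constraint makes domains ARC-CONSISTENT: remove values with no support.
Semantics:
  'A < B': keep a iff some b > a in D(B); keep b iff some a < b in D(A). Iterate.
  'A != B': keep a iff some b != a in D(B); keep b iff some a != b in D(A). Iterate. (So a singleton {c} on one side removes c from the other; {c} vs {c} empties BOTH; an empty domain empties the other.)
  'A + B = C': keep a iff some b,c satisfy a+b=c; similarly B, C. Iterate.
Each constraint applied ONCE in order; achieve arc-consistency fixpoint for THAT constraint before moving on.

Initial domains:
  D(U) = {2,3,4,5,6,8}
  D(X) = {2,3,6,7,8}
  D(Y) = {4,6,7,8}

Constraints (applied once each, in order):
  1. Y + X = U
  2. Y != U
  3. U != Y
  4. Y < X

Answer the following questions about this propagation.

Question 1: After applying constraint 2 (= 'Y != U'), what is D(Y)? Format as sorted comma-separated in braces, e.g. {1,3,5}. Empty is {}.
Constraint 1 (Y + X = U) on D(Y)={4,6,7,8} D(X)={2,3,6,7,8} D(U)={2,3,4,5,6,8}: Y {4,6,7,8}->{4,6}; X {2,3,6,7,8}->{2}; U {2,3,4,5,6,8}->{6,8}
Constraint 2 (Y != U) on D(Y)={4,6} D(U)={6,8}: no change
So after constraint 2: D(Y) = {4,6}

Answer: {4,6}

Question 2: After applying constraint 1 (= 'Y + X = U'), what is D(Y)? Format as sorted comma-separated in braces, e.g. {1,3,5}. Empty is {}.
Constraint 1 (Y + X = U) on D(Y)={4,6,7,8} D(X)={2,3,6,7,8} D(U)={2,3,4,5,6,8}: Y {4,6,7,8}->{4,6}; X {2,3,6,7,8}->{2}; U {2,3,4,5,6,8}->{6,8}
So after constraint 1: D(Y) = {4,6}

Answer: {4,6}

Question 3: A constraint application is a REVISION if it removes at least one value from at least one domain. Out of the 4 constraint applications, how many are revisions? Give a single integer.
Answer: 2

Derivation:
Constraint 1 (Y + X = U) on D(Y)={4,6,7,8} D(X)={2,3,6,7,8} D(U)={2,3,4,5,6,8}: Y {4,6,7,8}->{4,6}; X {2,3,6,7,8}->{2}; U {2,3,4,5,6,8}->{6,8} => REVISION
Constraint 2 (Y != U) on D(Y)={4,6} D(U)={6,8}: no change => not a revision
Constraint 3 (U != Y) on D(U)={6,8} D(Y)={4,6}: no change => not a revision
Constraint 4 (Y < X) on D(Y)={4,6} D(X)={2}: Y {4,6}->{}; X {2}->{} => REVISION
Total revisions = 2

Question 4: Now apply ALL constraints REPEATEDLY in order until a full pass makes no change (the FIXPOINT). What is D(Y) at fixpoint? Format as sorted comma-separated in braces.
pass 0 (initial): D(Y)={4,6,7,8}
pass 1: U {2,3,4,5,6,8}->{6,8}; X {2,3,6,7,8}->{}; Y {4,6,7,8}->{}
pass 2: U {6,8}->{}
pass 3: no change
Fixpoint after 3 passes: D(Y) = {}

Answer: {}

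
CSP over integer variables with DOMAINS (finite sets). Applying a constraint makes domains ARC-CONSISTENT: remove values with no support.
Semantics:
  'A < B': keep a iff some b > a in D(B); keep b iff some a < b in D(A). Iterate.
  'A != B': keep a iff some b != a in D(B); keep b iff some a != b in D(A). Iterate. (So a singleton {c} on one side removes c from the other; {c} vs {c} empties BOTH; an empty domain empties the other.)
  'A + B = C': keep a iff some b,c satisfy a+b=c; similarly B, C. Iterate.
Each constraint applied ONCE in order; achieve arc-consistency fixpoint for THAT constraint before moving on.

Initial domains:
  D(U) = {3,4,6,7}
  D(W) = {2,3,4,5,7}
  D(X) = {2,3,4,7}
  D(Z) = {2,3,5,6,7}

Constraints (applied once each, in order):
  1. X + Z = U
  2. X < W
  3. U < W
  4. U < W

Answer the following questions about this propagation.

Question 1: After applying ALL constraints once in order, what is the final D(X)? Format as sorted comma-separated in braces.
Constraint 1 (X + Z = U) on D(X)={2,3,4,7} D(Z)={2,3,5,6,7} D(U)={3,4,6,7}: X {2,3,4,7}->{2,3,4}; Z {2,3,5,6,7}->{2,3,5}; U {3,4,6,7}->{4,6,7}
Constraint 2 (X < W) on D(X)={2,3,4} D(W)={2,3,4,5,7}: W {2,3,4,5,7}->{3,4,5,7}
Constraint 3 (U < W) on D(U)={4,6,7} D(W)={3,4,5,7}: U {4,6,7}->{4,6}; W {3,4,5,7}->{5,7}
Constraint 4 (U < W) on D(U)={4,6} D(W)={5,7}: no change
So after all 4 constraints: D(X) = {2,3,4}

Answer: {2,3,4}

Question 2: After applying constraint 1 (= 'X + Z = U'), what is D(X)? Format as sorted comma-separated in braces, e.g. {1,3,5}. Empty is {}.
Answer: {2,3,4}

Derivation:
Constraint 1 (X + Z = U) on D(X)={2,3,4,7} D(Z)={2,3,5,6,7} D(U)={3,4,6,7}: X {2,3,4,7}->{2,3,4}; Z {2,3,5,6,7}->{2,3,5}; U {3,4,6,7}->{4,6,7}
So after constraint 1: D(X) = {2,3,4}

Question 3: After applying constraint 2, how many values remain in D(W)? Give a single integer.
Constraint 1 (X + Z = U) on D(X)={2,3,4,7} D(Z)={2,3,5,6,7} D(U)={3,4,6,7}: X {2,3,4,7}->{2,3,4}; Z {2,3,5,6,7}->{2,3,5}; U {3,4,6,7}->{4,6,7}
Constraint 2 (X < W) on D(X)={2,3,4} D(W)={2,3,4,5,7}: W {2,3,4,5,7}->{3,4,5,7}
So after constraint 2: D(W)={3,4,5,7}, size = 4

Answer: 4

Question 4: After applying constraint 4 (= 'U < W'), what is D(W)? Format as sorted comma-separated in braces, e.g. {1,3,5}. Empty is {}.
Constraint 1 (X + Z = U) on D(X)={2,3,4,7} D(Z)={2,3,5,6,7} D(U)={3,4,6,7}: X {2,3,4,7}->{2,3,4}; Z {2,3,5,6,7}->{2,3,5}; U {3,4,6,7}->{4,6,7}
Constraint 2 (X < W) on D(X)={2,3,4} D(W)={2,3,4,5,7}: W {2,3,4,5,7}->{3,4,5,7}
Constraint 3 (U < W) on D(U)={4,6,7} D(W)={3,4,5,7}: U {4,6,7}->{4,6}; W {3,4,5,7}->{5,7}
Constraint 4 (U < W) on D(U)={4,6} D(W)={5,7}: no change
So after constraint 4: D(W) = {5,7}

Answer: {5,7}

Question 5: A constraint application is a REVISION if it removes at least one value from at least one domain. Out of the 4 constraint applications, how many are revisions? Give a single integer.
Constraint 1 (X + Z = U) on D(X)={2,3,4,7} D(Z)={2,3,5,6,7} D(U)={3,4,6,7}: X {2,3,4,7}->{2,3,4}; Z {2,3,5,6,7}->{2,3,5}; U {3,4,6,7}->{4,6,7} => REVISION
Constraint 2 (X < W) on D(X)={2,3,4} D(W)={2,3,4,5,7}: W {2,3,4,5,7}->{3,4,5,7} => REVISION
Constraint 3 (U < W) on D(U)={4,6,7} D(W)={3,4,5,7}: U {4,6,7}->{4,6}; W {3,4,5,7}->{5,7} => REVISION
Constraint 4 (U < W) on D(U)={4,6} D(W)={5,7}: no change => not a revision
Total revisions = 3

Answer: 3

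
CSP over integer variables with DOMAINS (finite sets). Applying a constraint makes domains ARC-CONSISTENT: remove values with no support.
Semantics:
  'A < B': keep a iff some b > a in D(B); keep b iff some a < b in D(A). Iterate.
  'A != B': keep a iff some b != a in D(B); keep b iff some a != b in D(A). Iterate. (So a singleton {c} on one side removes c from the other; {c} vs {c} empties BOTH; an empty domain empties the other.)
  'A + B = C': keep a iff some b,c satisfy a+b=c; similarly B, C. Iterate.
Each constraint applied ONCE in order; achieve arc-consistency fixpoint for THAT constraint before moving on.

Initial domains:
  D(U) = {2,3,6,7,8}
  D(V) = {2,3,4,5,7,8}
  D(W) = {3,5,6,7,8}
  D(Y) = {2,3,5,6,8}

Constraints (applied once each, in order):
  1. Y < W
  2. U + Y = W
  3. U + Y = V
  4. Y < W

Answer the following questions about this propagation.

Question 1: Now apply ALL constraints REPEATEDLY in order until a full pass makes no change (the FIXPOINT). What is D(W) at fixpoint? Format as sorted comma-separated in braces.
Answer: {5,6,7,8}

Derivation:
pass 0 (initial): D(W)={3,5,6,7,8}
pass 1: U {2,3,6,7,8}->{2,3,6}; V {2,3,4,5,7,8}->{4,5,7,8}; W {3,5,6,7,8}->{5,6,7,8}; Y {2,3,5,6,8}->{2,3,5,6}
pass 2: no change
Fixpoint after 2 passes: D(W) = {5,6,7,8}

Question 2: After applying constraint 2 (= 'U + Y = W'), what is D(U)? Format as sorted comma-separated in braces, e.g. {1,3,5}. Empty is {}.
Answer: {2,3,6}

Derivation:
Constraint 1 (Y < W) on D(Y)={2,3,5,6,8} D(W)={3,5,6,7,8}: Y {2,3,5,6,8}->{2,3,5,6}
Constraint 2 (U + Y = W) on D(U)={2,3,6,7,8} D(Y)={2,3,5,6} D(W)={3,5,6,7,8}: U {2,3,6,7,8}->{2,3,6}; W {3,5,6,7,8}->{5,6,7,8}
So after constraint 2: D(U) = {2,3,6}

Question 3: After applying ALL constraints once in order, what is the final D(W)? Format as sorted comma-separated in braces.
Answer: {5,6,7,8}

Derivation:
Constraint 1 (Y < W) on D(Y)={2,3,5,6,8} D(W)={3,5,6,7,8}: Y {2,3,5,6,8}->{2,3,5,6}
Constraint 2 (U + Y = W) on D(U)={2,3,6,7,8} D(Y)={2,3,5,6} D(W)={3,5,6,7,8}: U {2,3,6,7,8}->{2,3,6}; W {3,5,6,7,8}->{5,6,7,8}
Constraint 3 (U + Y = V) on D(U)={2,3,6} D(Y)={2,3,5,6} D(V)={2,3,4,5,7,8}: V {2,3,4,5,7,8}->{4,5,7,8}
Constraint 4 (Y < W) on D(Y)={2,3,5,6} D(W)={5,6,7,8}: no change
So after all 4 constraints: D(W) = {5,6,7,8}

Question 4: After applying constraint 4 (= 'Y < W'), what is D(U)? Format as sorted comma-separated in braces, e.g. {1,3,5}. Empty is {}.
Constraint 1 (Y < W) on D(Y)={2,3,5,6,8} D(W)={3,5,6,7,8}: Y {2,3,5,6,8}->{2,3,5,6}
Constraint 2 (U + Y = W) on D(U)={2,3,6,7,8} D(Y)={2,3,5,6} D(W)={3,5,6,7,8}: U {2,3,6,7,8}->{2,3,6}; W {3,5,6,7,8}->{5,6,7,8}
Constraint 3 (U + Y = V) on D(U)={2,3,6} D(Y)={2,3,5,6} D(V)={2,3,4,5,7,8}: V {2,3,4,5,7,8}->{4,5,7,8}
Constraint 4 (Y < W) on D(Y)={2,3,5,6} D(W)={5,6,7,8}: no change
So after constraint 4: D(U) = {2,3,6}

Answer: {2,3,6}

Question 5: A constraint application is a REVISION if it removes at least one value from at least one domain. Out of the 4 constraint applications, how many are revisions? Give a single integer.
Constraint 1 (Y < W) on D(Y)={2,3,5,6,8} D(W)={3,5,6,7,8}: Y {2,3,5,6,8}->{2,3,5,6} => REVISION
Constraint 2 (U + Y = W) on D(U)={2,3,6,7,8} D(Y)={2,3,5,6} D(W)={3,5,6,7,8}: U {2,3,6,7,8}->{2,3,6}; W {3,5,6,7,8}->{5,6,7,8} => REVISION
Constraint 3 (U + Y = V) on D(U)={2,3,6} D(Y)={2,3,5,6} D(V)={2,3,4,5,7,8}: V {2,3,4,5,7,8}->{4,5,7,8} => REVISION
Constraint 4 (Y < W) on D(Y)={2,3,5,6} D(W)={5,6,7,8}: no change => not a revision
Total revisions = 3

Answer: 3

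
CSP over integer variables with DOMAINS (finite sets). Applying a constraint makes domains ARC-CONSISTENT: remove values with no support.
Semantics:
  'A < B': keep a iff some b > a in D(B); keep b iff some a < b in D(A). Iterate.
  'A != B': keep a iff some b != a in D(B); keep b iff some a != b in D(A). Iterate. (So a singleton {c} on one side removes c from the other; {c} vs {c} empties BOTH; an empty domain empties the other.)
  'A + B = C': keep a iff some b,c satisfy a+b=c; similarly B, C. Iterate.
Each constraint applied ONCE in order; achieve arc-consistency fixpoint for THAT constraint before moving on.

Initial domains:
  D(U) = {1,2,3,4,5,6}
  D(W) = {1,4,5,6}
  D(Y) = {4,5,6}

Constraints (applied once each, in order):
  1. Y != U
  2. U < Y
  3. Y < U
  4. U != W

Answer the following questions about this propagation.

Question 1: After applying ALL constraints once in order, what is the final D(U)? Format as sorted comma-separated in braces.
Constraint 1 (Y != U) on D(Y)={4,5,6} D(U)={1,2,3,4,5,6}: no change
Constraint 2 (U < Y) on D(U)={1,2,3,4,5,6} D(Y)={4,5,6}: U {1,2,3,4,5,6}->{1,2,3,4,5}
Constraint 3 (Y < U) on D(Y)={4,5,6} D(U)={1,2,3,4,5}: Y {4,5,6}->{4}; U {1,2,3,4,5}->{5}
Constraint 4 (U != W) on D(U)={5} D(W)={1,4,5,6}: W {1,4,5,6}->{1,4,6}
So after all 4 constraints: D(U) = {5}

Answer: {5}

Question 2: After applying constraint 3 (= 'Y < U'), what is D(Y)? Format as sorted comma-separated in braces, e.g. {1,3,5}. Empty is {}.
Answer: {4}

Derivation:
Constraint 1 (Y != U) on D(Y)={4,5,6} D(U)={1,2,3,4,5,6}: no change
Constraint 2 (U < Y) on D(U)={1,2,3,4,5,6} D(Y)={4,5,6}: U {1,2,3,4,5,6}->{1,2,3,4,5}
Constraint 3 (Y < U) on D(Y)={4,5,6} D(U)={1,2,3,4,5}: Y {4,5,6}->{4}; U {1,2,3,4,5}->{5}
So after constraint 3: D(Y) = {4}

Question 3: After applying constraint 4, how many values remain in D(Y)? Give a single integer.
Answer: 1

Derivation:
Constraint 1 (Y != U) on D(Y)={4,5,6} D(U)={1,2,3,4,5,6}: no change
Constraint 2 (U < Y) on D(U)={1,2,3,4,5,6} D(Y)={4,5,6}: U {1,2,3,4,5,6}->{1,2,3,4,5}
Constraint 3 (Y < U) on D(Y)={4,5,6} D(U)={1,2,3,4,5}: Y {4,5,6}->{4}; U {1,2,3,4,5}->{5}
Constraint 4 (U != W) on D(U)={5} D(W)={1,4,5,6}: W {1,4,5,6}->{1,4,6}
So after constraint 4: D(Y)={4}, size = 1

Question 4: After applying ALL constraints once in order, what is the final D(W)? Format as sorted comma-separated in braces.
Constraint 1 (Y != U) on D(Y)={4,5,6} D(U)={1,2,3,4,5,6}: no change
Constraint 2 (U < Y) on D(U)={1,2,3,4,5,6} D(Y)={4,5,6}: U {1,2,3,4,5,6}->{1,2,3,4,5}
Constraint 3 (Y < U) on D(Y)={4,5,6} D(U)={1,2,3,4,5}: Y {4,5,6}->{4}; U {1,2,3,4,5}->{5}
Constraint 4 (U != W) on D(U)={5} D(W)={1,4,5,6}: W {1,4,5,6}->{1,4,6}
So after all 4 constraints: D(W) = {1,4,6}

Answer: {1,4,6}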